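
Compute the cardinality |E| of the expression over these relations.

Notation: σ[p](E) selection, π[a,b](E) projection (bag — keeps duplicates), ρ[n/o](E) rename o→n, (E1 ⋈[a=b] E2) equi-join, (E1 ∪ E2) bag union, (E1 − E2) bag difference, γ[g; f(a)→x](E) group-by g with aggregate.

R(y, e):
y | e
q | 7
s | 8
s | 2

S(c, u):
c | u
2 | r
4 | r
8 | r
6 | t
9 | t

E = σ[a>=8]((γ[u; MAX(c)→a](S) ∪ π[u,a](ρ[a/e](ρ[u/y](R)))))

Per-node cardinality:
  S → 5
  γ[u; MAX(c)→a](S) → 2
  R → 3
  ρ[u/y](R) → 3
  ρ[a/e](ρ[u/y](R)) → 3
  π[u,a](ρ[a/e](ρ[u/y](R))) → 3
  (γ[u; MAX(c)→a](S) ∪ π[u,a](ρ[a/e](ρ[u/y](R)))) → 5
  σ[a>=8]((γ[u; MAX(c)→a](S) ∪ π[u,a](ρ[a/e](ρ[u/y](R))))) → 3

|E| = 3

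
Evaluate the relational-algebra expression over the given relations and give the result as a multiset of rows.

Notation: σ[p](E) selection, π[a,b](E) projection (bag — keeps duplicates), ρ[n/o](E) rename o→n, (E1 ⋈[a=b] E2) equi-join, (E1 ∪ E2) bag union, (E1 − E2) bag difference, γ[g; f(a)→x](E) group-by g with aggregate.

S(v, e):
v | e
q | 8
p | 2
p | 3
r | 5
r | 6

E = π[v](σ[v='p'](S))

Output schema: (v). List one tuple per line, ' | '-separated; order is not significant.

Row counts bottom-up:
  S → 5
  σ[v='p'](S) → 2
  π[v](σ[v='p'](S)) → 2

== RESULT ==
v
p
p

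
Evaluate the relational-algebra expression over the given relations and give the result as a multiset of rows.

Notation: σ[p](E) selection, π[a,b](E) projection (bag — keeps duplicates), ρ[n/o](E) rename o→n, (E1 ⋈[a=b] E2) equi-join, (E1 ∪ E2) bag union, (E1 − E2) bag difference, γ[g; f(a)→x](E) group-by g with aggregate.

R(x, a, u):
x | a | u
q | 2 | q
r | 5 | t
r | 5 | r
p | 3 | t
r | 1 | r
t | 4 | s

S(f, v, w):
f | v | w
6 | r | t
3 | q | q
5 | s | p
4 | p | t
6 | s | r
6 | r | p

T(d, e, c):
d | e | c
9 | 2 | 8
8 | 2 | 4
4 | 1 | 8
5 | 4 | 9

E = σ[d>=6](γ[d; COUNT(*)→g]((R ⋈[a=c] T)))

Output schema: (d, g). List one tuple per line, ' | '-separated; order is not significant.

Stepwise |·|:
  R → 6
  T → 4
  (R ⋈[a=c] T) → 1
  γ[d; COUNT(*)→g]((R ⋈[a=c] T)) → 1
  σ[d>=6](γ[d; COUNT(*)→g]((R ⋈[a=c] T))) → 1

== RESULT ==
d | g
8 | 1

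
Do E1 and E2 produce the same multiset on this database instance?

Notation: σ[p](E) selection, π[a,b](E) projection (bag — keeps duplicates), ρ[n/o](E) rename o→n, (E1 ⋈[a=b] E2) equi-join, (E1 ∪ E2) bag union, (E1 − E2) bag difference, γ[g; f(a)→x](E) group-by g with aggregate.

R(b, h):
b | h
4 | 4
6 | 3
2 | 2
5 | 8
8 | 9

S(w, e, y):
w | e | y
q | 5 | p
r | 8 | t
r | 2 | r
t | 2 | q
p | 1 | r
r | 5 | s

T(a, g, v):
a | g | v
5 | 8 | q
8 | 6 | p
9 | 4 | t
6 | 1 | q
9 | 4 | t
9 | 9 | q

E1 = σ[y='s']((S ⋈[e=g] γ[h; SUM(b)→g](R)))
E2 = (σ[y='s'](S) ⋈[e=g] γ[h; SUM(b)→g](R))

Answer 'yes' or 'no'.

E1 subexpression sizes:
  S → 6
  R → 5
  γ[h; SUM(b)→g](R) → 5
  (S ⋈[e=g] γ[h; SUM(b)→g](R)) → 5
  σ[y='s']((S ⋈[e=g] γ[h; SUM(b)→g](R))) → 1
E2 subexpression sizes:
  S → 6
  σ[y='s'](S) → 1
  R → 5
  γ[h; SUM(b)→g](R) → 5
  (σ[y='s'](S) ⋈[e=g] γ[h; SUM(b)→g](R)) → 1

E1 and E2 produce the same multiset:
w | e | y | h | g
r | 5 | s | 8 | 5

yes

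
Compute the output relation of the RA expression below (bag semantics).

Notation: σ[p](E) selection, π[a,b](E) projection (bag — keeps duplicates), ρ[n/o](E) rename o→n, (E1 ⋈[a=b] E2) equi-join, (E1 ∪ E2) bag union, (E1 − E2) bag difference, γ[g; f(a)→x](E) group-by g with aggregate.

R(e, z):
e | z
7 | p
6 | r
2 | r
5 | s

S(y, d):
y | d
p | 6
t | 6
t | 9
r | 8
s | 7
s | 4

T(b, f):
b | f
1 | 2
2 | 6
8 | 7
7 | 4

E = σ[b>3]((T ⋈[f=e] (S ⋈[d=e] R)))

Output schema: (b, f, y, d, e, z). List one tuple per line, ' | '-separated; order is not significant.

Row counts bottom-up:
  T → 4
  S → 6
  R → 4
  (S ⋈[d=e] R) → 3
  (T ⋈[f=e] (S ⋈[d=e] R)) → 3
  σ[b>3]((T ⋈[f=e] (S ⋈[d=e] R))) → 1

== RESULT ==
b | f | y | d | e | z
8 | 7 | s | 7 | 7 | p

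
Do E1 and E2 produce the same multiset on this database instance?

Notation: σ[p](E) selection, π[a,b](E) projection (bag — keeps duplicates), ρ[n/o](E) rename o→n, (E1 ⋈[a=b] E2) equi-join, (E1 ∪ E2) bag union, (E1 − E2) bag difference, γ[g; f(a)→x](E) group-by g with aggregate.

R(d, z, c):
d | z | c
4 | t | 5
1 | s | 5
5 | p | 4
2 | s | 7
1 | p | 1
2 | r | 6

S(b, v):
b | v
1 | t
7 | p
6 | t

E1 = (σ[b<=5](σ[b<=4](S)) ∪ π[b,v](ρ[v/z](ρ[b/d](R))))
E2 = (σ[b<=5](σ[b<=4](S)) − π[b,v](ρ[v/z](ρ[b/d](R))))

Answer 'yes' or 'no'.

E1 row counts bottom-up:
  S → 3
  σ[b<=4](S) → 1
  σ[b<=5](σ[b<=4](S)) → 1
  R → 6
  ρ[b/d](R) → 6
  ρ[v/z](ρ[b/d](R)) → 6
  π[b,v](ρ[v/z](ρ[b/d](R))) → 6
  (σ[b<=5](σ[b<=4](S)) ∪ π[b,v](ρ[v/z](ρ[b/d](R)))) → 7
E2 row counts bottom-up:
  S → 3
  σ[b<=4](S) → 1
  σ[b<=5](σ[b<=4](S)) → 1
  R → 6
  ρ[b/d](R) → 6
  ρ[v/z](ρ[b/d](R)) → 6
  π[b,v](ρ[v/z](ρ[b/d](R))) → 6
  (σ[b<=5](σ[b<=4](S)) − π[b,v](ρ[v/z](ρ[b/d](R)))) → 1

E1 result:
b | v
1 | p
1 | s
1 | t
2 | r
2 | s
4 | t
5 | p
E2 result:
b | v
1 | t
Witness: (1, 'p') appears 1× in E1 but 0× in E2.

no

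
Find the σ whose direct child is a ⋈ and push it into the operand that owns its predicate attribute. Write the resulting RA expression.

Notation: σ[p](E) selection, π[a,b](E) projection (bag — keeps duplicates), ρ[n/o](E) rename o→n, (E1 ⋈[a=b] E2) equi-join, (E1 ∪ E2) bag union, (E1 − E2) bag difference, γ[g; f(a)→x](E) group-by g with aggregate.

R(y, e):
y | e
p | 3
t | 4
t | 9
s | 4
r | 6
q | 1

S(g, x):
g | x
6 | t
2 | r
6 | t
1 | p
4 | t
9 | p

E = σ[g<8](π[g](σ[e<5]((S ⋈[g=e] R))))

σ filters on e, owned by the right side.
E' = σ[g<8](π[g]((S ⋈[g=e] σ[e<5](R))))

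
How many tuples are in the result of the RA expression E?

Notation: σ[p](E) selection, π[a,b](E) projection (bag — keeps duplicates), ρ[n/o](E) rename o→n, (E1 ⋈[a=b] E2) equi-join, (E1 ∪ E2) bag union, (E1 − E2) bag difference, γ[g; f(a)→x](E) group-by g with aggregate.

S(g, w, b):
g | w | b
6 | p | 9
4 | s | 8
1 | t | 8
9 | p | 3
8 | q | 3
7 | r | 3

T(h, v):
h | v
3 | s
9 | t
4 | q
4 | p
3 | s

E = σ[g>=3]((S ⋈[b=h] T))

Stepwise |·|:
  S → 6
  T → 5
  (S ⋈[b=h] T) → 7
  σ[g>=3]((S ⋈[b=h] T)) → 7

|E| = 7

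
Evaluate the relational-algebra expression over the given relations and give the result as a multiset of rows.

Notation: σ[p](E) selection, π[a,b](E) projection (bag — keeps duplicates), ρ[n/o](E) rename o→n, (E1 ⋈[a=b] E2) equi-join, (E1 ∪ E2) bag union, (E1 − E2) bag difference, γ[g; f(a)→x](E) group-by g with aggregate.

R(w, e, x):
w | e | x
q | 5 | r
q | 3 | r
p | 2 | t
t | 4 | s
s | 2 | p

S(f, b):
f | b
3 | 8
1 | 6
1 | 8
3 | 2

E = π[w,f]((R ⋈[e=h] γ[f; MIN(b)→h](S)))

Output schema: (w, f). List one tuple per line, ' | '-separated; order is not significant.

Per-node cardinality:
  R → 5
  S → 4
  γ[f; MIN(b)→h](S) → 2
  (R ⋈[e=h] γ[f; MIN(b)→h](S)) → 2
  π[w,f]((R ⋈[e=h] γ[f; MIN(b)→h](S))) → 2

== RESULT ==
w | f
p | 3
s | 3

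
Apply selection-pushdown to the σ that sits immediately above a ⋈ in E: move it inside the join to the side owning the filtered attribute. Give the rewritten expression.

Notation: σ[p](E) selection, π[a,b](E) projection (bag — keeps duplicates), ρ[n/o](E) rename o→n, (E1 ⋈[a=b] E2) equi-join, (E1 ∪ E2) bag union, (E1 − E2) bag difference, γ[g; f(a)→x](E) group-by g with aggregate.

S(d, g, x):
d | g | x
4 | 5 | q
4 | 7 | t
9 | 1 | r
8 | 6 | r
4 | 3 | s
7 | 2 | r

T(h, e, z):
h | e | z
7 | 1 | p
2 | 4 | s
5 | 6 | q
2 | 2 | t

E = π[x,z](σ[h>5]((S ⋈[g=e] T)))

σ filters on h, owned by the right side.
E' = π[x,z]((S ⋈[g=e] σ[h>5](T)))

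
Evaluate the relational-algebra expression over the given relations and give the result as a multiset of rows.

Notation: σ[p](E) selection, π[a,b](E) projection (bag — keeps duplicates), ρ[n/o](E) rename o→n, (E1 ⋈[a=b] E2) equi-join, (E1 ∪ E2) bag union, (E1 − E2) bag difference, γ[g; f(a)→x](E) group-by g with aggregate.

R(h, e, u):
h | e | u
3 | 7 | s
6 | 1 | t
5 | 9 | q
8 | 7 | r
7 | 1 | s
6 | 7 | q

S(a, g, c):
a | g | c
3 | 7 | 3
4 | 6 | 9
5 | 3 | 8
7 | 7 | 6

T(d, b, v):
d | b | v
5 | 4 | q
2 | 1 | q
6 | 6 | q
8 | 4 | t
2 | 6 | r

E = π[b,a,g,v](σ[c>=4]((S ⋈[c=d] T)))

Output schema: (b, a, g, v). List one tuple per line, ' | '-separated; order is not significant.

Row counts bottom-up:
  S → 4
  T → 5
  (S ⋈[c=d] T) → 2
  σ[c>=4]((S ⋈[c=d] T)) → 2
  π[b,a,g,v](σ[c>=4]((S ⋈[c=d] T))) → 2

== RESULT ==
b | a | g | v
4 | 5 | 3 | t
6 | 7 | 7 | q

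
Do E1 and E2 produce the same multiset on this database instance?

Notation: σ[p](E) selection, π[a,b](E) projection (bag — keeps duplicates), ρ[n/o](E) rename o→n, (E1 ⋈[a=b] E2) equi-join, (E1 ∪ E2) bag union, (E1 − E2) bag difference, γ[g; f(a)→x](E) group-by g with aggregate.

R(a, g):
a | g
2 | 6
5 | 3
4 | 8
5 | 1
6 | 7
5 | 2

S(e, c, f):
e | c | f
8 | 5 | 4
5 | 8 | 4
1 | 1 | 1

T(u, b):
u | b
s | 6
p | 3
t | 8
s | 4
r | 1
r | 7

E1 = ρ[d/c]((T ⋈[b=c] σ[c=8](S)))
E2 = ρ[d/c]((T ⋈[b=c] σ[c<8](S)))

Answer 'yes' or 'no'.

E1 row counts bottom-up:
  T → 6
  S → 3
  σ[c=8](S) → 1
  (T ⋈[b=c] σ[c=8](S)) → 1
  ρ[d/c]((T ⋈[b=c] σ[c=8](S))) → 1
E2 row counts bottom-up:
  T → 6
  S → 3
  σ[c<8](S) → 2
  (T ⋈[b=c] σ[c<8](S)) → 1
  ρ[d/c]((T ⋈[b=c] σ[c<8](S))) → 1

E1 result:
u | b | e | d | f
t | 8 | 5 | 8 | 4
E2 result:
u | b | e | d | f
r | 1 | 1 | 1 | 1
Witness: ('t', 8, 5, 8, 4) appears 1× in E1 but 0× in E2.

no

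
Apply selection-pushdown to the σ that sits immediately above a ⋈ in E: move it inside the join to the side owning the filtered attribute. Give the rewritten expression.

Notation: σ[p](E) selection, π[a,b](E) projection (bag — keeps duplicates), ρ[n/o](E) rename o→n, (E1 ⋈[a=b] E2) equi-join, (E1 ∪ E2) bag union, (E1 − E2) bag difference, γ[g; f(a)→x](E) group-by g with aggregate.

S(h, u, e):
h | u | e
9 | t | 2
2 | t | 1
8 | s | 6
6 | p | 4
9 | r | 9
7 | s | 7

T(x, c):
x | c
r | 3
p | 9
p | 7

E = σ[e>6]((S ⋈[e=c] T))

σ filters on e, owned by the left side.
E' = (σ[e>6](S) ⋈[e=c] T)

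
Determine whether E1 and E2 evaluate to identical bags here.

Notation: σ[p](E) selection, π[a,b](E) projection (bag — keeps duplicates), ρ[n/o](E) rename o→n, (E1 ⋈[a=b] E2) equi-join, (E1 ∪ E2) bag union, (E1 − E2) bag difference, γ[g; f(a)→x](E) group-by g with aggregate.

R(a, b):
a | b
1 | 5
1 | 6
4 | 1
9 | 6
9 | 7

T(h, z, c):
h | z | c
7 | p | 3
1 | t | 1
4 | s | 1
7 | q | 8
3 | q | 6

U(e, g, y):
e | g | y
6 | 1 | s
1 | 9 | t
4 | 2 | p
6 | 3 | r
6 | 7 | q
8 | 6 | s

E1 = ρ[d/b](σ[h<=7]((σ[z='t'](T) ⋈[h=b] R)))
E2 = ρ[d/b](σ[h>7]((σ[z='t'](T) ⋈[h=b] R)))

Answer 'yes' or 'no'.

E1 row counts bottom-up:
  T → 5
  σ[z='t'](T) → 1
  R → 5
  (σ[z='t'](T) ⋈[h=b] R) → 1
  σ[h<=7]((σ[z='t'](T) ⋈[h=b] R)) → 1
  ρ[d/b](σ[h<=7]((σ[z='t'](T) ⋈[h=b] R))) → 1
E2 row counts bottom-up:
  T → 5
  σ[z='t'](T) → 1
  R → 5
  (σ[z='t'](T) ⋈[h=b] R) → 1
  σ[h>7]((σ[z='t'](T) ⋈[h=b] R)) → 0
  ρ[d/b](σ[h>7]((σ[z='t'](T) ⋈[h=b] R))) → 0

E1 result:
h | z | c | a | d
1 | t | 1 | 4 | 1
E2 result:
h | z | c | a | d
(0 rows)
Witness: (1, 't', 1, 4, 1) appears 1× in E1 but 0× in E2.

no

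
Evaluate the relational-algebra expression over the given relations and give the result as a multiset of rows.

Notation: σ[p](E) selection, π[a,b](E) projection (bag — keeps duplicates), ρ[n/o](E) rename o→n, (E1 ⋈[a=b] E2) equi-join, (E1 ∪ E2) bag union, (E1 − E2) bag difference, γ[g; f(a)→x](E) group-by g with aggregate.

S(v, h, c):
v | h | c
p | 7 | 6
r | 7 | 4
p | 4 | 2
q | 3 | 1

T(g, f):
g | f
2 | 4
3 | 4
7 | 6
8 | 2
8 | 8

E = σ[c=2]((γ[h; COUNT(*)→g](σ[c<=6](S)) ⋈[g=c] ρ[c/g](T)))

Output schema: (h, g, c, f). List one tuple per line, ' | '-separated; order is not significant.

Per-node cardinality:
  S → 4
  σ[c<=6](S) → 4
  γ[h; COUNT(*)→g](σ[c<=6](S)) → 3
  T → 5
  ρ[c/g](T) → 5
  (γ[h; COUNT(*)→g](σ[c<=6](S)) ⋈[g=c] ρ[c/g](T)) → 1
  σ[c=2]((γ[h; COUNT(*)→g](σ[c<=6](S)) ⋈[g=c] ρ[c/g](T))) → 1

== RESULT ==
h | g | c | f
7 | 2 | 2 | 4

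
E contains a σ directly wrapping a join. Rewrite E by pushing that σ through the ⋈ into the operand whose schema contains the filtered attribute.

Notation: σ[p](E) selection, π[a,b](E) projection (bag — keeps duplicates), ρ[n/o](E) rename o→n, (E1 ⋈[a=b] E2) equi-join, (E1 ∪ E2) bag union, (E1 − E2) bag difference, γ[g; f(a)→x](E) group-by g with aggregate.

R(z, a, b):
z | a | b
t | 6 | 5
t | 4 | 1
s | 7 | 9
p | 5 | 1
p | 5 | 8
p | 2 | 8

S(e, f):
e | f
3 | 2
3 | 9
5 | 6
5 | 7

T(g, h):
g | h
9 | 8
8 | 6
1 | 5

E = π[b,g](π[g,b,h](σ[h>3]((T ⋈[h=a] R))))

σ filters on h, owned by the left side.
E' = π[b,g](π[g,b,h]((σ[h>3](T) ⋈[h=a] R)))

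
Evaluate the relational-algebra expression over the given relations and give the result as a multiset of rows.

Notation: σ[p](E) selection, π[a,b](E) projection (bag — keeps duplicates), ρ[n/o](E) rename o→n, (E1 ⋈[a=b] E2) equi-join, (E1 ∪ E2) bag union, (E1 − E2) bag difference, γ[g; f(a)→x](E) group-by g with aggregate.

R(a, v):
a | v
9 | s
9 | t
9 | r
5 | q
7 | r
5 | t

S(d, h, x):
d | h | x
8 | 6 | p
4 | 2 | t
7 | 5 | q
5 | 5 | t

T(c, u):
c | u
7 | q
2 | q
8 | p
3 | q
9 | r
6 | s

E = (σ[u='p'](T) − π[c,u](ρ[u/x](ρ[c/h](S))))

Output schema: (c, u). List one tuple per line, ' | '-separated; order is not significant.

Subexpression sizes:
  T → 6
  σ[u='p'](T) → 1
  S → 4
  ρ[c/h](S) → 4
  ρ[u/x](ρ[c/h](S)) → 4
  π[c,u](ρ[u/x](ρ[c/h](S))) → 4
  (σ[u='p'](T) − π[c,u](ρ[u/x](ρ[c/h](S)))) → 1

== RESULT ==
c | u
8 | p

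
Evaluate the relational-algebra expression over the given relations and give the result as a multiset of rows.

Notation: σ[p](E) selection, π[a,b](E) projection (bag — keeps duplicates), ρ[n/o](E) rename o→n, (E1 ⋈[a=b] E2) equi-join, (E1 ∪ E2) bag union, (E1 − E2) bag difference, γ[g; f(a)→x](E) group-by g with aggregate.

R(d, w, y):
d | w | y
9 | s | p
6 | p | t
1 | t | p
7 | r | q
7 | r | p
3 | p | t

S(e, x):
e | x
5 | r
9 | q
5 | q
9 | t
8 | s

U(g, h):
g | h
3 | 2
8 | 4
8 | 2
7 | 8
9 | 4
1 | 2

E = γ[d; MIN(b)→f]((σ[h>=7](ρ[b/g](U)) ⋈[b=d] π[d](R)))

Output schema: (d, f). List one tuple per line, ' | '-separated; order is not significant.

Row counts bottom-up:
  U → 6
  ρ[b/g](U) → 6
  σ[h>=7](ρ[b/g](U)) → 1
  R → 6
  π[d](R) → 6
  (σ[h>=7](ρ[b/g](U)) ⋈[b=d] π[d](R)) → 2
  γ[d; MIN(b)→f]((σ[h>=7](ρ[b/g](U)) ⋈[b=d] π[d](R))) → 1

== RESULT ==
d | f
7 | 7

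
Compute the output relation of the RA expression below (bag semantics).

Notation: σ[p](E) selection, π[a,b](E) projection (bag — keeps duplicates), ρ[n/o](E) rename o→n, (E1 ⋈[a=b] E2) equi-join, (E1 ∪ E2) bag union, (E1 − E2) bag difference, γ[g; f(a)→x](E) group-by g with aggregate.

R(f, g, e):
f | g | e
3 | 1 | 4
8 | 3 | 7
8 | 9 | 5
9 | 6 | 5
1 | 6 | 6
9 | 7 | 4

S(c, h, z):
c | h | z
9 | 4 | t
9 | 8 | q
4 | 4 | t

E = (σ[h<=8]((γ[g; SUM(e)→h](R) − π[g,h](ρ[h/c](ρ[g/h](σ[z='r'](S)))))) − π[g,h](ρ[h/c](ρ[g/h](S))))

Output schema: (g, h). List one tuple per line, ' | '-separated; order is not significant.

Row counts bottom-up:
  R → 6
  γ[g; SUM(e)→h](R) → 5
  S → 3
  σ[z='r'](S) → 0
  ρ[g/h](σ[z='r'](S)) → 0
  ρ[h/c](ρ[g/h](σ[z='r'](S))) → 0
  π[g,h](ρ[h/c](ρ[g/h](σ[z='r'](S)))) → 0
  (γ[g; SUM(e)→h](R) − π[g,h](ρ[h/c](ρ[g/h](σ[z='r'](S))))) → 5
  σ[h<=8]((γ[g; SUM(e)→h](R) − π[g,h](ρ[h/c](ρ[g/h](σ[z='r'](S)))))) → 4
  S → 3
  ρ[g/h](S) → 3
  ρ[h/c](ρ[g/h](S)) → 3
  π[g,h](ρ[h/c](ρ[g/h](S))) → 3
  (σ[h<=8]((γ[g; SUM(e)→h](R) − π[g,h](ρ[h/c](ρ[g/h](σ[z='r'](S)))))) − π[g,h](ρ[h/c](ρ[g/h](S)))) → 4

== RESULT ==
g | h
1 | 4
3 | 7
7 | 4
9 | 5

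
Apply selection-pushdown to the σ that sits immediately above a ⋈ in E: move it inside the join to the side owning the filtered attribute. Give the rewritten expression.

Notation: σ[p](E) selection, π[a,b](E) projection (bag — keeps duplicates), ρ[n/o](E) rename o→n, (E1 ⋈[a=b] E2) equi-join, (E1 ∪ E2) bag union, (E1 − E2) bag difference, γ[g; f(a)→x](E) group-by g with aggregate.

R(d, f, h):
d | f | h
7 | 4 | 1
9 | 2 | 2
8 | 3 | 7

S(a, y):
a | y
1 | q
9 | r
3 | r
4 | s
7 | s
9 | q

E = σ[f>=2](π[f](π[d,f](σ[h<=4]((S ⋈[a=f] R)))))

σ filters on h, owned by the right side.
E' = σ[f>=2](π[f](π[d,f]((S ⋈[a=f] σ[h<=4](R)))))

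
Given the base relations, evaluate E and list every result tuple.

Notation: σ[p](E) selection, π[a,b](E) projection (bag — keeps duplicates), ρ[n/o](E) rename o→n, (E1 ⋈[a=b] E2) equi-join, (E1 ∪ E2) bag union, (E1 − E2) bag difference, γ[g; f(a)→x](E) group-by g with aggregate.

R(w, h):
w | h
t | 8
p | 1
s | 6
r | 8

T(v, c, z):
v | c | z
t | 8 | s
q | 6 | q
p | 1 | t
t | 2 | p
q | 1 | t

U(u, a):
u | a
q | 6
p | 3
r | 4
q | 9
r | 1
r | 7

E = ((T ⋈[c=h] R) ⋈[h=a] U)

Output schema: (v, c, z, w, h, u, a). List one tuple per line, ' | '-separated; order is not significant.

Stepwise |·|:
  T → 5
  R → 4
  (T ⋈[c=h] R) → 5
  U → 6
  ((T ⋈[c=h] R) ⋈[h=a] U) → 3

== RESULT ==
v | c | z | w | h | u | a
p | 1 | t | p | 1 | r | 1
q | 1 | t | p | 1 | r | 1
q | 6 | q | s | 6 | q | 6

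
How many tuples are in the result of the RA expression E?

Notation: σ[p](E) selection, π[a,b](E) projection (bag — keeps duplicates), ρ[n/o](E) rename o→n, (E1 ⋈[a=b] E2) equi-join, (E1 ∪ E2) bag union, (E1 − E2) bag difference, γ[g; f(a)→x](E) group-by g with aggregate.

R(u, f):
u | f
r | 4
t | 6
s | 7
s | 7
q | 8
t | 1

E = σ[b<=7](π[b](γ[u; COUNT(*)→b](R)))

Per-node cardinality:
  R → 6
  γ[u; COUNT(*)→b](R) → 4
  π[b](γ[u; COUNT(*)→b](R)) → 4
  σ[b<=7](π[b](γ[u; COUNT(*)→b](R))) → 4

|E| = 4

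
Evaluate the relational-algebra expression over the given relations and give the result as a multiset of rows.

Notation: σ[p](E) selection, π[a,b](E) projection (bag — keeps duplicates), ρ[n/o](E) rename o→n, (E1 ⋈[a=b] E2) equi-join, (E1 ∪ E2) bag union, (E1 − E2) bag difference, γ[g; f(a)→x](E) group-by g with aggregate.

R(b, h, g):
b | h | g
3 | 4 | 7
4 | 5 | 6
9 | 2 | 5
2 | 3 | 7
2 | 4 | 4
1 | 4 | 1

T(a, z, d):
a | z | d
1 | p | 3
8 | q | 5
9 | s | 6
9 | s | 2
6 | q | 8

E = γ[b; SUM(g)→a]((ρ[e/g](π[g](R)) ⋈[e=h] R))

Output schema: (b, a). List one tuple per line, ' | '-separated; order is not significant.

Per-node cardinality:
  R → 6
  π[g](R) → 6
  ρ[e/g](π[g](R)) → 6
  R → 6
  (ρ[e/g](π[g](R)) ⋈[e=h] R) → 4
  γ[b; SUM(g)→a]((ρ[e/g](π[g](R)) ⋈[e=h] R)) → 4

== RESULT ==
b | a
1 | 1
2 | 4
3 | 7
4 | 6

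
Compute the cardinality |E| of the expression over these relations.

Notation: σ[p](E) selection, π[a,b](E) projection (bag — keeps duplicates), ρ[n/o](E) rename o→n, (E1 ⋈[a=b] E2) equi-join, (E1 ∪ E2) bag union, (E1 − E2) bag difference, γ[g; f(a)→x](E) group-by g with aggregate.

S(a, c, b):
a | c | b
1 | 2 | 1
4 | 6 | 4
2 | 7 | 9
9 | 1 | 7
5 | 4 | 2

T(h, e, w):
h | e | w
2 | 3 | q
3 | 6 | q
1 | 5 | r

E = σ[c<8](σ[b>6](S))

Subexpression sizes:
  S → 5
  σ[b>6](S) → 2
  σ[c<8](σ[b>6](S)) → 2

|E| = 2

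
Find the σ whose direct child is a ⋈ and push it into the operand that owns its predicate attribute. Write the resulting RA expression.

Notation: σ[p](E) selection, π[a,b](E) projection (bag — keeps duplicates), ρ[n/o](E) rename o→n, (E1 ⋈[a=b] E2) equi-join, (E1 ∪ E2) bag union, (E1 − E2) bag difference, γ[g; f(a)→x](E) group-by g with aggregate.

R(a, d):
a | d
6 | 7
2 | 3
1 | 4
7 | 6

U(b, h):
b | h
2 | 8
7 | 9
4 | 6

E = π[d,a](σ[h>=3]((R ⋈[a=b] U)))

σ filters on h, owned by the right side.
E' = π[d,a]((R ⋈[a=b] σ[h>=3](U)))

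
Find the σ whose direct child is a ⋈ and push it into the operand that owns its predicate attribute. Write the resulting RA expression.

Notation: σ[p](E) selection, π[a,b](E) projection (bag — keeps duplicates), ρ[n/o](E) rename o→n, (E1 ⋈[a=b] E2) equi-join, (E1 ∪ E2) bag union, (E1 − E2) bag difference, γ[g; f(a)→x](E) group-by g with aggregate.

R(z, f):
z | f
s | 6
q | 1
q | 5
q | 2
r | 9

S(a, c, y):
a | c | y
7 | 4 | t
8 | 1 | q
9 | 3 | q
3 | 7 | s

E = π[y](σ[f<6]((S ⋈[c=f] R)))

σ filters on f, owned by the right side.
E' = π[y]((S ⋈[c=f] σ[f<6](R)))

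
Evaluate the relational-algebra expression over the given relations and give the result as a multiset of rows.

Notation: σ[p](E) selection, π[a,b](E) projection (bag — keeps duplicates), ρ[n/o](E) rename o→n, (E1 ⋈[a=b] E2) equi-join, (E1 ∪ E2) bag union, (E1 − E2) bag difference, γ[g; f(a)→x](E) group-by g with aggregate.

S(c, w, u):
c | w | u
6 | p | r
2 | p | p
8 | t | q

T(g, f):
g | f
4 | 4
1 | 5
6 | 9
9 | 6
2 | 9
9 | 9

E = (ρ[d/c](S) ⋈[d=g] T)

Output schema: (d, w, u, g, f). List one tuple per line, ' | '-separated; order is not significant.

Stepwise |·|:
  S → 3
  ρ[d/c](S) → 3
  T → 6
  (ρ[d/c](S) ⋈[d=g] T) → 2

== RESULT ==
d | w | u | g | f
2 | p | p | 2 | 9
6 | p | r | 6 | 9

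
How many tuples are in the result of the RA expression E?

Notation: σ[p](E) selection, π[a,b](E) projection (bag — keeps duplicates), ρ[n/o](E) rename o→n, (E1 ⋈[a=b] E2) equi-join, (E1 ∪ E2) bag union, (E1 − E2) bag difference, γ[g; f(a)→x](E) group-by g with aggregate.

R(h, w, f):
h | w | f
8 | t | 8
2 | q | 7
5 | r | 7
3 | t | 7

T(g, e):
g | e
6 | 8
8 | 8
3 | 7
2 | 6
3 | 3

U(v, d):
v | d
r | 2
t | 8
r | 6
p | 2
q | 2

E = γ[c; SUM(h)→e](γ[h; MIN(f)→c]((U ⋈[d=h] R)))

Stepwise |·|:
  U → 5
  R → 4
  (U ⋈[d=h] R) → 4
  γ[h; MIN(f)→c]((U ⋈[d=h] R)) → 2
  γ[c; SUM(h)→e](γ[h; MIN(f)→c]((U ⋈[d=h] R))) → 2

|E| = 2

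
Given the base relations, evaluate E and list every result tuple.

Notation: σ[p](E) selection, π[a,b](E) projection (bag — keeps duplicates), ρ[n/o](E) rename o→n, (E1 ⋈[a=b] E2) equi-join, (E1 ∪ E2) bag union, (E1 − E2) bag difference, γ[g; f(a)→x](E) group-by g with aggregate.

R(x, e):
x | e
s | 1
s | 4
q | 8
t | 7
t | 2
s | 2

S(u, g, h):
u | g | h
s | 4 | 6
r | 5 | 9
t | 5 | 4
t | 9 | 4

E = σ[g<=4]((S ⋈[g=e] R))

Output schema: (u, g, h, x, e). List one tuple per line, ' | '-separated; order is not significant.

Stepwise |·|:
  S → 4
  R → 6
  (S ⋈[g=e] R) → 1
  σ[g<=4]((S ⋈[g=e] R)) → 1

== RESULT ==
u | g | h | x | e
s | 4 | 6 | s | 4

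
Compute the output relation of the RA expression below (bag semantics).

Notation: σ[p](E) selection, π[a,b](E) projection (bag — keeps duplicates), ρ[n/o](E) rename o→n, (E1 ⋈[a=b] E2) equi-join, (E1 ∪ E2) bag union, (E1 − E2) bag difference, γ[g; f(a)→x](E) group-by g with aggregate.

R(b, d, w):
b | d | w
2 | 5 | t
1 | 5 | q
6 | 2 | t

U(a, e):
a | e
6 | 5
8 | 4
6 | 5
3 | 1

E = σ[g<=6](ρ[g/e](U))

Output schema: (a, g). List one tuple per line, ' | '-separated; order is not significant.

Per-node cardinality:
  U → 4
  ρ[g/e](U) → 4
  σ[g<=6](ρ[g/e](U)) → 4

== RESULT ==
a | g
3 | 1
6 | 5
6 | 5
8 | 4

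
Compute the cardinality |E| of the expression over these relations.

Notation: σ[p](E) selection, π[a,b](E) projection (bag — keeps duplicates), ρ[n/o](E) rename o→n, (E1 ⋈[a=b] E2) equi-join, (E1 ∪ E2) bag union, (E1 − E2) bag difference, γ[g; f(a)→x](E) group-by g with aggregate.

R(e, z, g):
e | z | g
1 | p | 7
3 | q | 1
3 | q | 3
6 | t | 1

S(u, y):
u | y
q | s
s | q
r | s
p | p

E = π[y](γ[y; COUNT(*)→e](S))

Stepwise |·|:
  S → 4
  γ[y; COUNT(*)→e](S) → 3
  π[y](γ[y; COUNT(*)→e](S)) → 3

|E| = 3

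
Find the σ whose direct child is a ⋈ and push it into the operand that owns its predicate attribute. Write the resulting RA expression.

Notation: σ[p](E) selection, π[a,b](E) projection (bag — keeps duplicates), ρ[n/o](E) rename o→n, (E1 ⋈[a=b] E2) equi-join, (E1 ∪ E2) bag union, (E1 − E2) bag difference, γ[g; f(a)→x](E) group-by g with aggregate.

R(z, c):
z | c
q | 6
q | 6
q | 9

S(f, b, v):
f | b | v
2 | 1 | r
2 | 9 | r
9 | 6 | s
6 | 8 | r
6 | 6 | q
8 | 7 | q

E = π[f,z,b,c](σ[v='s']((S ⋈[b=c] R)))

σ filters on v, owned by the left side.
E' = π[f,z,b,c]((σ[v='s'](S) ⋈[b=c] R))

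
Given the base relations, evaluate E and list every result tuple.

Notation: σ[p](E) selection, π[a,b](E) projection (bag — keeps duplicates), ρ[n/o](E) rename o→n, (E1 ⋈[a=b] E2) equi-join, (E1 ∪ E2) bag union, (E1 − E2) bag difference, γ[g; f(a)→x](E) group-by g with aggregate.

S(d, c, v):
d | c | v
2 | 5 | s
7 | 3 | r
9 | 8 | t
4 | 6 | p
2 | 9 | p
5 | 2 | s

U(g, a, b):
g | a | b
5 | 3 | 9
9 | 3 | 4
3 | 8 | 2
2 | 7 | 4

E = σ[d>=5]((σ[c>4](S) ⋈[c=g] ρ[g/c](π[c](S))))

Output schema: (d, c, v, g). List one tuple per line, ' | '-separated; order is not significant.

Per-node cardinality:
  S → 6
  σ[c>4](S) → 4
  S → 6
  π[c](S) → 6
  ρ[g/c](π[c](S)) → 6
  (σ[c>4](S) ⋈[c=g] ρ[g/c](π[c](S))) → 4
  σ[d>=5]((σ[c>4](S) ⋈[c=g] ρ[g/c](π[c](S)))) → 1

== RESULT ==
d | c | v | g
9 | 8 | t | 8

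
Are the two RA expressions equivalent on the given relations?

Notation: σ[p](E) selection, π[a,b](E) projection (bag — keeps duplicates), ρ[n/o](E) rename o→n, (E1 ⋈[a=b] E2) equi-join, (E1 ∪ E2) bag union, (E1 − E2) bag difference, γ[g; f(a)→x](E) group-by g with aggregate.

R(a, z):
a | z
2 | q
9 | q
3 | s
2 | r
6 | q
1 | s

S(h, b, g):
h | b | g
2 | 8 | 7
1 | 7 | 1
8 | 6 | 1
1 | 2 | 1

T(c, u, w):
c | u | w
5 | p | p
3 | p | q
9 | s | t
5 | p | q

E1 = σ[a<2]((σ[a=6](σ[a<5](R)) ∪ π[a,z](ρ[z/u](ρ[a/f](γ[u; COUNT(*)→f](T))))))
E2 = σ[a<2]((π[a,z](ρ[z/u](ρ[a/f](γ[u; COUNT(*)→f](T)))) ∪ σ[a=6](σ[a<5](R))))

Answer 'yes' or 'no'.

E1 per-node cardinality:
  R → 6
  σ[a<5](R) → 4
  σ[a=6](σ[a<5](R)) → 0
  T → 4
  γ[u; COUNT(*)→f](T) → 2
  ρ[a/f](γ[u; COUNT(*)→f](T)) → 2
  ρ[z/u](ρ[a/f](γ[u; COUNT(*)→f](T))) → 2
  π[a,z](ρ[z/u](ρ[a/f](γ[u; COUNT(*)→f](T)))) → 2
  (σ[a=6](σ[a<5](R)) ∪ π[a,z](ρ[z/u](ρ[a/f](γ[u; COUNT(*)→f](T))))) → 2
  σ[a<2]((σ[a=6](σ[a<5](R)) ∪ π[a,z](ρ[z/u](ρ[a/f](γ[u; COUNT(*)→f](T)))))) → 1
E2 per-node cardinality:
  T → 4
  γ[u; COUNT(*)→f](T) → 2
  ρ[a/f](γ[u; COUNT(*)→f](T)) → 2
  ρ[z/u](ρ[a/f](γ[u; COUNT(*)→f](T))) → 2
  π[a,z](ρ[z/u](ρ[a/f](γ[u; COUNT(*)→f](T)))) → 2
  R → 6
  σ[a<5](R) → 4
  σ[a=6](σ[a<5](R)) → 0
  (π[a,z](ρ[z/u](ρ[a/f](γ[u; COUNT(*)→f](T)))) ∪ σ[a=6](σ[a<5](R))) → 2
  σ[a<2]((π[a,z](ρ[z/u](ρ[a/f](γ[u; COUNT(*)→f](T)))) ∪ σ[a=6](σ[a<5](R)))) → 1

E1 and E2 produce the same multiset:
a | z
1 | s

yes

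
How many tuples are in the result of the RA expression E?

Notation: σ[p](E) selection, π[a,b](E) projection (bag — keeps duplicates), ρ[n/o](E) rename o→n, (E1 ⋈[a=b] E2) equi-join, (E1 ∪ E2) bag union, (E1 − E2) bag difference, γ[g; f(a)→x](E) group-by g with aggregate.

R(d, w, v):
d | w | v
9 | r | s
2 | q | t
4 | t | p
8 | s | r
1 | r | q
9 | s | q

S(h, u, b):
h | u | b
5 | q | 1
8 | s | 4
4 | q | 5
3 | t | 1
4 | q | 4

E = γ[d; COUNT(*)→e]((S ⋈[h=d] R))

Subexpression sizes:
  S → 5
  R → 6
  (S ⋈[h=d] R) → 3
  γ[d; COUNT(*)→e]((S ⋈[h=d] R)) → 2

|E| = 2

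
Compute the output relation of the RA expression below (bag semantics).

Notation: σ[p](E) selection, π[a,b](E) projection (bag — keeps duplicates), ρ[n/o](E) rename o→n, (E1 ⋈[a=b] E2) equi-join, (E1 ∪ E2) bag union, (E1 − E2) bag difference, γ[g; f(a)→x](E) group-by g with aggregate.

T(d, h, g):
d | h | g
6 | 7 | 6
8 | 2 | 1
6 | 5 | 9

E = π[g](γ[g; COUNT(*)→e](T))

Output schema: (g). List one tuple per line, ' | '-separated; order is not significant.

Stepwise |·|:
  T → 3
  γ[g; COUNT(*)→e](T) → 3
  π[g](γ[g; COUNT(*)→e](T)) → 3

== RESULT ==
g
1
6
9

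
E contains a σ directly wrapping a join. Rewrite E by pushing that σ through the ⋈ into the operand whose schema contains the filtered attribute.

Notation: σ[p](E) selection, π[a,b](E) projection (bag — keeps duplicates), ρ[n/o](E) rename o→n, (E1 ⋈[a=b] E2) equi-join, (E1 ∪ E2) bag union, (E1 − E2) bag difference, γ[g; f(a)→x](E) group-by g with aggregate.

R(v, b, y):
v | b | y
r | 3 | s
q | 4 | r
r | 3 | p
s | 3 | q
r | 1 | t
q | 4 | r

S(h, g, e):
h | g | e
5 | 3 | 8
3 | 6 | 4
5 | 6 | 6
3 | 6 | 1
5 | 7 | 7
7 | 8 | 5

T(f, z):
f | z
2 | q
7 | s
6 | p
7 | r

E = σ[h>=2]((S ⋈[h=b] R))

σ filters on h, owned by the left side.
E' = (σ[h>=2](S) ⋈[h=b] R)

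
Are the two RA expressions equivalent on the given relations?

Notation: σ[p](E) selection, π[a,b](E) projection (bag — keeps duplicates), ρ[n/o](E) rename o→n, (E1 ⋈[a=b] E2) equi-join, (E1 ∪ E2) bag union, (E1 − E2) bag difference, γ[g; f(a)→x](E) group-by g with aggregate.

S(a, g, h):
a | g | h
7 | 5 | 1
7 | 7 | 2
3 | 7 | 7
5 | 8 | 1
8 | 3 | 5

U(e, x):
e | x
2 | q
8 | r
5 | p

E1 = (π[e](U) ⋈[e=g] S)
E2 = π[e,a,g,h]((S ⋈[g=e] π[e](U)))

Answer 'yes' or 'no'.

E1 per-node cardinality:
  U → 3
  π[e](U) → 3
  S → 5
  (π[e](U) ⋈[e=g] S) → 2
E2 per-node cardinality:
  S → 5
  U → 3
  π[e](U) → 3
  (S ⋈[g=e] π[e](U)) → 2
  π[e,a,g,h]((S ⋈[g=e] π[e](U))) → 2

E1 and E2 produce the same multiset:
e | a | g | h
5 | 7 | 5 | 1
8 | 5 | 8 | 1

yes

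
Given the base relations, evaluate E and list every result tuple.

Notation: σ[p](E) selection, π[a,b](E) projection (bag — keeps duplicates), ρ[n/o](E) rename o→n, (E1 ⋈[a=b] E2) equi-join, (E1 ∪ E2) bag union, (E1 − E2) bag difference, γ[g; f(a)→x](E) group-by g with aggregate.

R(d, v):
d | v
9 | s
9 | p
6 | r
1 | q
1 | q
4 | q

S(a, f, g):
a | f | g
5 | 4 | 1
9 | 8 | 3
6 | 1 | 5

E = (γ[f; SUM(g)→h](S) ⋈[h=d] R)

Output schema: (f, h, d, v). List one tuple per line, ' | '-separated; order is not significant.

Per-node cardinality:
  S → 3
  γ[f; SUM(g)→h](S) → 3
  R → 6
  (γ[f; SUM(g)→h](S) ⋈[h=d] R) → 2

== RESULT ==
f | h | d | v
4 | 1 | 1 | q
4 | 1 | 1 | q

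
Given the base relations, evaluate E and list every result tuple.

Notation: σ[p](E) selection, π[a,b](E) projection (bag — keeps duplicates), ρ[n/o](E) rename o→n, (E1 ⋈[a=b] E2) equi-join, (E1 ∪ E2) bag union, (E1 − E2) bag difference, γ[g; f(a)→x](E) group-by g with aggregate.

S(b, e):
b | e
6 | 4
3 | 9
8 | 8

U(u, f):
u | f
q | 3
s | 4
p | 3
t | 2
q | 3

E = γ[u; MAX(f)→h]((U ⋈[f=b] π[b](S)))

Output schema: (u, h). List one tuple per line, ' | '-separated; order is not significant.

Stepwise |·|:
  U → 5
  S → 3
  π[b](S) → 3
  (U ⋈[f=b] π[b](S)) → 3
  γ[u; MAX(f)→h]((U ⋈[f=b] π[b](S))) → 2

== RESULT ==
u | h
p | 3
q | 3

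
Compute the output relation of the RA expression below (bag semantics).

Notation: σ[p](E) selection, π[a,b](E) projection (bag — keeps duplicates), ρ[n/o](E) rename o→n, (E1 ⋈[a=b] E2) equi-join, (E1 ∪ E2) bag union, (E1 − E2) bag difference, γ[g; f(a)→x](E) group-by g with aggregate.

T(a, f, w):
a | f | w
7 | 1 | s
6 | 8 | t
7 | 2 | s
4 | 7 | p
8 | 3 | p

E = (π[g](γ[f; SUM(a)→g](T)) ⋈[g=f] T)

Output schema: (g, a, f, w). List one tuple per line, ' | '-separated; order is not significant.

Stepwise |·|:
  T → 5
  γ[f; SUM(a)→g](T) → 5
  π[g](γ[f; SUM(a)→g](T)) → 5
  T → 5
  (π[g](γ[f; SUM(a)→g](T)) ⋈[g=f] T) → 3

== RESULT ==
g | a | f | w
7 | 4 | 7 | p
7 | 4 | 7 | p
8 | 6 | 8 | t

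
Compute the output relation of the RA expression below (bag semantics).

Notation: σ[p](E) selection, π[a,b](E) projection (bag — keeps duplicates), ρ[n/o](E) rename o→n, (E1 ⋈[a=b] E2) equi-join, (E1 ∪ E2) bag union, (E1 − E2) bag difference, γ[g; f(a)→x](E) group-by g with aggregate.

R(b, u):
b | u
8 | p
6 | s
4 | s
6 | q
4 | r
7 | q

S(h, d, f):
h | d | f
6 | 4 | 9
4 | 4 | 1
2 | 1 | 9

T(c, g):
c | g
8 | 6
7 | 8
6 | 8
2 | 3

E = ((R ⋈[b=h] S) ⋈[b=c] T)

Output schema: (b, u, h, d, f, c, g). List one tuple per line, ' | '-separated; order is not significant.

Per-node cardinality:
  R → 6
  S → 3
  (R ⋈[b=h] S) → 4
  T → 4
  ((R ⋈[b=h] S) ⋈[b=c] T) → 2

== RESULT ==
b | u | h | d | f | c | g
6 | q | 6 | 4 | 9 | 6 | 8
6 | s | 6 | 4 | 9 | 6 | 8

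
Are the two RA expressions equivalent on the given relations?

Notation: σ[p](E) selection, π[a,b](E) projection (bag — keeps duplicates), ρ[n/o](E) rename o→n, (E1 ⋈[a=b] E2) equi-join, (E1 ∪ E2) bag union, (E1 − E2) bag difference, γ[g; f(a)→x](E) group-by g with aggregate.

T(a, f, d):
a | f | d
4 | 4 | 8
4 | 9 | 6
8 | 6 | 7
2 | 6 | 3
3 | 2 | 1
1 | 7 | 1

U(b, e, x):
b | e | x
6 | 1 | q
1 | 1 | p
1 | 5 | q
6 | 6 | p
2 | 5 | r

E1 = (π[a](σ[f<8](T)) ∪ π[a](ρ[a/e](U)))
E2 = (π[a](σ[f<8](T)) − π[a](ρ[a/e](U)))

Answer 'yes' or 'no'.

E1 subexpression sizes:
  T → 6
  σ[f<8](T) → 5
  π[a](σ[f<8](T)) → 5
  U → 5
  ρ[a/e](U) → 5
  π[a](ρ[a/e](U)) → 5
  (π[a](σ[f<8](T)) ∪ π[a](ρ[a/e](U))) → 10
E2 subexpression sizes:
  T → 6
  σ[f<8](T) → 5
  π[a](σ[f<8](T)) → 5
  U → 5
  ρ[a/e](U) → 5
  π[a](ρ[a/e](U)) → 5
  (π[a](σ[f<8](T)) − π[a](ρ[a/e](U))) → 4

E1 result:
a
1
1
1
2
3
4
5
5
6
8
E2 result:
a
2
3
4
8
Witness: (6,) appears 1× in E1 but 0× in E2.

no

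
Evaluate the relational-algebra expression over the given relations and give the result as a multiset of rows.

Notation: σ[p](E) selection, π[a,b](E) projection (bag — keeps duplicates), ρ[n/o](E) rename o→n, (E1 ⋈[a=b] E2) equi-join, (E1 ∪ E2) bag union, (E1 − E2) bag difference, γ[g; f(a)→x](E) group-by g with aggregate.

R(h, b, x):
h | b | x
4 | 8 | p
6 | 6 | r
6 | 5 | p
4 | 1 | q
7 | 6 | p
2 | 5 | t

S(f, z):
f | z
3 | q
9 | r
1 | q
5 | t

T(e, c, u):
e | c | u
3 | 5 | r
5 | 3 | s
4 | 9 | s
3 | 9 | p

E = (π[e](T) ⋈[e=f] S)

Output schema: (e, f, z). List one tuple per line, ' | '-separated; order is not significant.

Per-node cardinality:
  T → 4
  π[e](T) → 4
  S → 4
  (π[e](T) ⋈[e=f] S) → 3

== RESULT ==
e | f | z
3 | 3 | q
3 | 3 | q
5 | 5 | t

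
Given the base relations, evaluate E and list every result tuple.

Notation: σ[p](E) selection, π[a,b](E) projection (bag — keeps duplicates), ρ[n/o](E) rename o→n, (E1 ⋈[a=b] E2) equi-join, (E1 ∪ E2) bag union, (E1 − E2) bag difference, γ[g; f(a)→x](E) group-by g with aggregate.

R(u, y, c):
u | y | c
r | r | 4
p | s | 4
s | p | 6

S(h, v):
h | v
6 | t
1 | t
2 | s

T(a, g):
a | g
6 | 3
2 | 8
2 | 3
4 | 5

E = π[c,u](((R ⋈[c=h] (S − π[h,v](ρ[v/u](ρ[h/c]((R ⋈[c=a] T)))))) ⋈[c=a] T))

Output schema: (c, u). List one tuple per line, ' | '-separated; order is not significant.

Row counts bottom-up:
  R → 3
  S → 3
  R → 3
  T → 4
  (R ⋈[c=a] T) → 3
  ρ[h/c]((R ⋈[c=a] T)) → 3
  ρ[v/u](ρ[h/c]((R ⋈[c=a] T))) → 3
  π[h,v](ρ[v/u](ρ[h/c]((R ⋈[c=a] T)))) → 3
  (S − π[h,v](ρ[v/u](ρ[h/c]((R ⋈[c=a] T))))) → 3
  (R ⋈[c=h] (S − π[h,v](ρ[v/u](ρ[h/c]((R ⋈[c=a] T)))))) → 1
  T → 4
  ((R ⋈[c=h] (S − π[h,v](ρ[v/u](ρ[h/c]((R ⋈[c=a] T)))))) ⋈[c=a] T) → 1
  π[c,u](((R ⋈[c=h] (S − π[h,v](ρ[v/u](ρ[h/c]((R ⋈[c=a] T)))))) ⋈[c=a] T)) → 1

== RESULT ==
c | u
6 | s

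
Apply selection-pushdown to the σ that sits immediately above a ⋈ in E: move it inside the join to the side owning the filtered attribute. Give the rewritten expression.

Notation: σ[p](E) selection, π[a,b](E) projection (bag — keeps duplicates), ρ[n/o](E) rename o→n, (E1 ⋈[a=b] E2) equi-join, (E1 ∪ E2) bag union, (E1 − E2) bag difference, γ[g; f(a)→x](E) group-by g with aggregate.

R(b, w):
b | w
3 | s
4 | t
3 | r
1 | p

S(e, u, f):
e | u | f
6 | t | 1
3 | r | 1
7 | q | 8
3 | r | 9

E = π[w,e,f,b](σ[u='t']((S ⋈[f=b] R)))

σ filters on u, owned by the left side.
E' = π[w,e,f,b]((σ[u='t'](S) ⋈[f=b] R))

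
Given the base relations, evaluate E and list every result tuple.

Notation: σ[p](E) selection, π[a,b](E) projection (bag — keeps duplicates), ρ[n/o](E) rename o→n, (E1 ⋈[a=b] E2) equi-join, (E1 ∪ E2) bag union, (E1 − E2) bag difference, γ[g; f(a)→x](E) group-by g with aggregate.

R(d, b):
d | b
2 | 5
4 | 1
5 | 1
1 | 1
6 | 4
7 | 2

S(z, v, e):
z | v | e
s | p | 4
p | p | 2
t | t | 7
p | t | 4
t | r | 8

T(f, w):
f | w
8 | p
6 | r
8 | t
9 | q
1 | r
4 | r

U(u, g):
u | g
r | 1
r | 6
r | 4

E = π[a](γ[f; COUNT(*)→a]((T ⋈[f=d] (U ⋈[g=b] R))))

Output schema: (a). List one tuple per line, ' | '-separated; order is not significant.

Stepwise |·|:
  T → 6
  U → 3
  R → 6
  (U ⋈[g=b] R) → 4
  (T ⋈[f=d] (U ⋈[g=b] R)) → 3
  γ[f; COUNT(*)→a]((T ⋈[f=d] (U ⋈[g=b] R))) → 3
  π[a](γ[f; COUNT(*)→a]((T ⋈[f=d] (U ⋈[g=b] R)))) → 3

== RESULT ==
a
1
1
1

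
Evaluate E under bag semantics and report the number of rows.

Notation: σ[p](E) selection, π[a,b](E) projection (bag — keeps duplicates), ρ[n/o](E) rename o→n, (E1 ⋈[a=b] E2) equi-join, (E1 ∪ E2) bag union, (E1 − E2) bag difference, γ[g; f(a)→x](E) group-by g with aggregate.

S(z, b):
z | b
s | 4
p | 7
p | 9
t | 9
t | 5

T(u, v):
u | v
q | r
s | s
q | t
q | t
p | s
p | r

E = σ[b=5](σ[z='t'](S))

Per-node cardinality:
  S → 5
  σ[z='t'](S) → 2
  σ[b=5](σ[z='t'](S)) → 1

|E| = 1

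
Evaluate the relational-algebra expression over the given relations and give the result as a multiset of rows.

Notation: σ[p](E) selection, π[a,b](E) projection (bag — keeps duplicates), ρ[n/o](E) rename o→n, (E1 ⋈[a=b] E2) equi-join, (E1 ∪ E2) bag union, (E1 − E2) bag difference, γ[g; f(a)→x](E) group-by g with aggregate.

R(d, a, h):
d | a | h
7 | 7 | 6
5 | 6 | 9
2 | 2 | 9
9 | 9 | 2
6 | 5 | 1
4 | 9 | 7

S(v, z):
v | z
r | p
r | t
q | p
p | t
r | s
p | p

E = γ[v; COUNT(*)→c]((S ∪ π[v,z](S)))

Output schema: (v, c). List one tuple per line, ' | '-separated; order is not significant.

Subexpression sizes:
  S → 6
  S → 6
  π[v,z](S) → 6
  (S ∪ π[v,z](S)) → 12
  γ[v; COUNT(*)→c]((S ∪ π[v,z](S))) → 3

== RESULT ==
v | c
p | 4
q | 2
r | 6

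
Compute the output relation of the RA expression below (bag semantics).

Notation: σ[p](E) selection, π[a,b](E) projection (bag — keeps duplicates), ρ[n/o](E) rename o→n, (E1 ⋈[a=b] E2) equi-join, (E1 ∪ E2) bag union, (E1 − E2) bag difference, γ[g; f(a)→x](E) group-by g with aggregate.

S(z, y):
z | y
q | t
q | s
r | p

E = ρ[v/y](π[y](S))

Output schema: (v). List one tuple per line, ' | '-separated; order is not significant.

Stepwise |·|:
  S → 3
  π[y](S) → 3
  ρ[v/y](π[y](S)) → 3

== RESULT ==
v
p
s
t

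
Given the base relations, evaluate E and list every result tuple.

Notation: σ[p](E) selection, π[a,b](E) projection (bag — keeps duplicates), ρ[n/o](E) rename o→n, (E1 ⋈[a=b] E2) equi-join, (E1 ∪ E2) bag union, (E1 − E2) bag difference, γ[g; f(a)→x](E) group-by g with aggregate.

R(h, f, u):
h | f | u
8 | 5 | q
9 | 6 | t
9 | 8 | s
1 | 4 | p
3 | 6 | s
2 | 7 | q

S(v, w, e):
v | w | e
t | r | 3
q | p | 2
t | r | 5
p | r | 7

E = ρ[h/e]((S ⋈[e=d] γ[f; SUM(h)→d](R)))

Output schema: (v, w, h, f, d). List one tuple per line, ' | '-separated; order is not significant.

Subexpression sizes:
  S → 4
  R → 6
  γ[f; SUM(h)→d](R) → 5
  (S ⋈[e=d] γ[f; SUM(h)→d](R)) → 1
  ρ[h/e]((S ⋈[e=d] γ[f; SUM(h)→d](R))) → 1

== RESULT ==
v | w | h | f | d
q | p | 2 | 7 | 2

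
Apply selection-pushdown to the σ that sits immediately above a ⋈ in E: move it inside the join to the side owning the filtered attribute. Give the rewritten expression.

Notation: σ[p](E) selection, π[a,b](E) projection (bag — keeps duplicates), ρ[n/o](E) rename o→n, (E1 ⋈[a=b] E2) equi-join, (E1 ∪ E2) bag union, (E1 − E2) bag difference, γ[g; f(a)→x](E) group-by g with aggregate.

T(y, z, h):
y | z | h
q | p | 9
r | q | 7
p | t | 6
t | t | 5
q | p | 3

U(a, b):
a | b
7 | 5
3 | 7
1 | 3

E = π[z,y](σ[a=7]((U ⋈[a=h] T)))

σ filters on a, owned by the left side.
E' = π[z,y]((σ[a=7](U) ⋈[a=h] T))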